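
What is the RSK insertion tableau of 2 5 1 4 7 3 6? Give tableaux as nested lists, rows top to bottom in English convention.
P = [[1, 3, 6], [2, 4, 7], [5]]

After inserting 2: P = [[2]].
After inserting 5: P = [[2, 5]].
After inserting 1: P = [[1, 5], [2]].
After inserting 4: P = [[1, 4], [2, 5]].
After inserting 7: P = [[1, 4, 7], [2, 5]].
After inserting 3: P = [[1, 3, 7], [2, 4], [5]].
After inserting 6: P = [[1, 3, 6], [2, 4, 7], [5]].

So P = [[1, 3, 6], [2, 4, 7], [5]].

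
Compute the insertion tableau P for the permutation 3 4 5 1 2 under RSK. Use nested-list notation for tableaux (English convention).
P = [[1, 2, 5], [3, 4]]

Insert 3: appended to row 1. P = [[3]].
Insert 4: appended to row 1. P = [[3, 4]].
Insert 5: appended to row 1. P = [[3, 4, 5]].
Insert 1: 1 bumps 3 from row 1; 3 starts row 2. P = [[1, 4, 5], [3]].
Insert 2: 2 bumps 4 from row 1; 4 appends to row 2. P = [[1, 2, 5], [3, 4]].

So P = [[1, 2, 5], [3, 4]].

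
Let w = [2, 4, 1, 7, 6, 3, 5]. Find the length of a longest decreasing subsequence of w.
3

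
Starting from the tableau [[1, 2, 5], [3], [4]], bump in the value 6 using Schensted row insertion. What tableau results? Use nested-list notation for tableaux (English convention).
[[1, 2, 5, 6], [3], [4]]

6 is larger than every entry of row 1, so it is appended to row 1. The new tableau is [[1, 2, 5, 6], [3], [4]].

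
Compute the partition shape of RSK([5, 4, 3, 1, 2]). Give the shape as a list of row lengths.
Row-insert each entry into an empty tableau.

After inserting 5: P = [[5]].
After inserting 4: P = [[4], [5]].
After inserting 3: P = [[3], [4], [5]].
After inserting 1: P = [[1], [3], [4], [5]].
After inserting 2: P = [[1, 2], [3], [4], [5]].

The final insertion tableau P = [[1, 2], [3], [4], [5]] has shape [2, 1, 1, 1].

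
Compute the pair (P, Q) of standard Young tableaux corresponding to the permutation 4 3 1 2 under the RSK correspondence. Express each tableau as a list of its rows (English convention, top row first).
P = [[1, 2], [3], [4]], Q = [[1, 4], [2], [3]]

Insert each entry of the permutation into P by Schensted row insertion, recording in Q the position of each new cell.

Insert 4: appended to row 1. P = [[4]].
Insert 3: 3 bumps 4 from row 1; 4 starts row 2. P = [[3], [4]].
Insert 1: 1 bumps 3 from row 1; 3 bumps 4 from row 2; 4 starts row 3. P = [[1], [3], [4]].
Insert 2: appended to row 1. P = [[1, 2], [3], [4]].

So P = [[1, 2], [3], [4]], Q = [[1, 4], [2], [3]].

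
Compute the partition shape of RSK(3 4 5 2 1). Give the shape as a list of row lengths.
[3, 1, 1]

Row-insert each entry into an empty tableau.

After inserting 3: P = [[3]].
After inserting 4: P = [[3, 4]].
After inserting 5: P = [[3, 4, 5]].
After inserting 2: P = [[2, 4, 5], [3]].
After inserting 1: P = [[1, 4, 5], [2], [3]].

The final insertion tableau P = [[1, 4, 5], [2], [3]] has shape [3, 1, 1].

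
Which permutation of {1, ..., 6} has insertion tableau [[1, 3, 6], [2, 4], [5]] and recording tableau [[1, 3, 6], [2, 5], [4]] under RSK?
Reverse the RSK construction: for i from n down to 1, find the cell of Q containing i, remove the entry at that cell from P, and reverse-bump it up through P; the value ejected from row 1 is w(i).

Step i=6: Q has 6 at row 1, column 3; remove that cell from P, ejecting 6. So w(6) = 6. P is now [[1, 3], [2, 4], [5]].
Step i=5: Q has 5 at row 2, column 2; remove 4 from row 2 of P and reverse-bump: 4 enters row 1 and ejects 3. So w(5) = 3. P is now [[1, 4], [2], [5]].
Step i=4: Q has 4 at row 3, column 1; remove 5 from row 3 of P and reverse-bump: 5 enters row 2 and ejects 2; 2 enters row 1 and ejects 1. So w(4) = 1. P is now [[2, 4], [5]].
Step i=3: Q has 3 at row 1, column 2; remove that cell from P, ejecting 4. So w(3) = 4. P is now [[2], [5]].
Step i=2: Q has 2 at row 2, column 1; remove 5 from row 2 of P and reverse-bump: 5 enters row 1 and ejects 2. So w(2) = 2. P is now [[5]].
Step i=1: Q has 1 at row 1, column 1; remove that cell from P, ejecting 5. So w(1) = 5. P is now [].

So w = 5 2 4 1 3 6.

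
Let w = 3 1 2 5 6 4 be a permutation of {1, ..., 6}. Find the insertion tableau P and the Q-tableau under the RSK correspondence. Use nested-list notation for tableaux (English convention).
P = [[1, 2, 4, 6], [3, 5]], Q = [[1, 3, 4, 5], [2, 6]]

Insert each entry of the permutation into P by Schensted row insertion, recording in Q the position of each new cell.

Insert 3: appended to row 1. P = [[3]].
Insert 1: 1 bumps 3 from row 1; 3 starts row 2. P = [[1], [3]].
Insert 2: appended to row 1. P = [[1, 2], [3]].
Insert 5: appended to row 1. P = [[1, 2, 5], [3]].
Insert 6: appended to row 1. P = [[1, 2, 5, 6], [3]].
Insert 4: 4 bumps 5 from row 1; 5 appends to row 2. P = [[1, 2, 4, 6], [3, 5]].

So P = [[1, 2, 4, 6], [3, 5]], Q = [[1, 3, 4, 5], [2, 6]].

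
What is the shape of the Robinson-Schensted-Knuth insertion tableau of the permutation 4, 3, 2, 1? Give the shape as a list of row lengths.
[1, 1, 1, 1]

RSK row insertion gives P = [[1], [2], [3], [4]], which has shape [1, 1, 1, 1].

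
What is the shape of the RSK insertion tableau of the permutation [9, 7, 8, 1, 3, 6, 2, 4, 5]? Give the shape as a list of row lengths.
Row-insert each entry into an empty tableau.

After inserting 9: P = [[9]].
After inserting 7: P = [[7], [9]].
After inserting 8: P = [[7, 8], [9]].
After inserting 1: P = [[1, 8], [7], [9]].
After inserting 3: P = [[1, 3], [7, 8], [9]].
After inserting 6: P = [[1, 3, 6], [7, 8], [9]].
After inserting 2: P = [[1, 2, 6], [3, 8], [7], [9]].
After inserting 4: P = [[1, 2, 4], [3, 6], [7, 8], [9]].
After inserting 5: P = [[1, 2, 4, 5], [3, 6], [7, 8], [9]].

The final insertion tableau P = [[1, 2, 4, 5], [3, 6], [7, 8], [9]] has shape [4, 2, 2, 1].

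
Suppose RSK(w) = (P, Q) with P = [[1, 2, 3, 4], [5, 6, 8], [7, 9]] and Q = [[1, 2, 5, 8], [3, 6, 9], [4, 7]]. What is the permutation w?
Reverse the RSK construction: for i from n down to 1, find the cell of Q containing i, remove the entry at that cell from P, and reverse-bump it up through P; the value ejected from row 1 is w(i).

Step i=9: Q has 9 at row 2, column 3; remove 8 from row 2 of P and reverse-bump: 8 enters row 1 and ejects 4. So w(9) = 4. P is now [[1, 2, 3, 8], [5, 6], [7, 9]].
Step i=8: Q has 8 at row 1, column 4; remove that cell from P, ejecting 8. So w(8) = 8. P is now [[1, 2, 3], [5, 6], [7, 9]].
Step i=7: Q has 7 at row 3, column 2; remove 9 from row 3 of P and reverse-bump: 9 enters row 2 and ejects 6; 6 enters row 1 and ejects 3. So w(7) = 3. P is now [[1, 2, 6], [5, 9], [7]].
Step i=6: Q has 6 at row 2, column 2; remove 9 from row 2 of P and reverse-bump: 9 enters row 1 and ejects 6. So w(6) = 6. P is now [[1, 2, 9], [5], [7]].
Step i=5: Q has 5 at row 1, column 3; remove that cell from P, ejecting 9. So w(5) = 9. P is now [[1, 2], [5], [7]].
Step i=4: Q has 4 at row 3, column 1; remove 7 from row 3 of P and reverse-bump: 7 enters row 2 and ejects 5; 5 enters row 1 and ejects 2. So w(4) = 2. P is now [[1, 5], [7]].
Step i=3: Q has 3 at row 2, column 1; remove 7 from row 2 of P and reverse-bump: 7 enters row 1 and ejects 5. So w(3) = 5. P is now [[1, 7]].
Step i=2: Q has 2 at row 1, column 2; remove that cell from P, ejecting 7. So w(2) = 7. P is now [[1]].
Step i=1: Q has 1 at row 1, column 1; remove that cell from P, ejecting 1. So w(1) = 1. P is now [].

So w = 1 7 5 2 9 6 3 8 4.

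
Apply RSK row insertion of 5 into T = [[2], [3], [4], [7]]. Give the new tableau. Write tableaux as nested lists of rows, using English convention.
[[2, 5], [3], [4], [7]]

5 is larger than every entry of row 1, so it is appended to row 1. The new tableau is [[2, 5], [3], [4], [7]].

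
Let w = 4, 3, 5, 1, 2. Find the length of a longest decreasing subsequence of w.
3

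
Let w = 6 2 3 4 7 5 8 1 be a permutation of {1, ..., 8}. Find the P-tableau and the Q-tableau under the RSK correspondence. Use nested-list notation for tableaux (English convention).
P = [[1, 3, 4, 5, 8], [2, 7], [6]], Q = [[1, 3, 4, 5, 7], [2, 6], [8]]

Insert each entry of the permutation into P by Schensted row insertion, recording in Q the position of each new cell.

After inserting 6: P = [[6]].
After inserting 2: P = [[2], [6]].
After inserting 3: P = [[2, 3], [6]].
After inserting 4: P = [[2, 3, 4], [6]].
After inserting 7: P = [[2, 3, 4, 7], [6]].
After inserting 5: P = [[2, 3, 4, 5], [6, 7]].
After inserting 8: P = [[2, 3, 4, 5, 8], [6, 7]].
After inserting 1: P = [[1, 3, 4, 5, 8], [2, 7], [6]].

So P = [[1, 3, 4, 5, 8], [2, 7], [6]], Q = [[1, 3, 4, 5, 7], [2, 6], [8]].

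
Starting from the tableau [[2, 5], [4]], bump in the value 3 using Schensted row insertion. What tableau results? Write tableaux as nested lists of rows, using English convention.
In row 1, 3 replaces 5 (the leftmost entry greater than 3); 5 is bumped to row 2. 5 is appended to row 2. The new tableau is [[2, 3], [4, 5]].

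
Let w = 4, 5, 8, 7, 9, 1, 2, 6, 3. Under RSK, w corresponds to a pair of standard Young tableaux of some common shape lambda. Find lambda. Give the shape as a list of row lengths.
[4, 3, 1, 1]

Row-insert each entry into an empty tableau.

After inserting 4: P = [[4]].
After inserting 5: P = [[4, 5]].
After inserting 8: P = [[4, 5, 8]].
After inserting 7: P = [[4, 5, 7], [8]].
After inserting 9: P = [[4, 5, 7, 9], [8]].
After inserting 1: P = [[1, 5, 7, 9], [4], [8]].
After inserting 2: P = [[1, 2, 7, 9], [4, 5], [8]].
After inserting 6: P = [[1, 2, 6, 9], [4, 5, 7], [8]].
After inserting 3: P = [[1, 2, 3, 9], [4, 5, 6], [7], [8]].

The final insertion tableau P = [[1, 2, 3, 9], [4, 5, 6], [7], [8]] has shape [4, 3, 1, 1].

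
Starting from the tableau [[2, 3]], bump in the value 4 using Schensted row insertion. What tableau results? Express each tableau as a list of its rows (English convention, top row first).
4 is larger than every entry of row 1, so it is appended to row 1. The new tableau is [[2, 3, 4]].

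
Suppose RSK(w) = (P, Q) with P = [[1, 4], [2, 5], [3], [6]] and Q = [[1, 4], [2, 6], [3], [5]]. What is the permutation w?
6 3 2 5 1 4

Reverse the RSK construction: for i from n down to 1, find the cell of Q containing i, remove the entry at that cell from P, and reverse-bump it up through P; the value ejected from row 1 is w(i).

Step i=6: Q has 6 at row 2, column 2; remove 5 from row 2 of P and reverse-bump: 5 enters row 1 and ejects 4. So w(6) = 4. P is now [[1, 5], [2], [3], [6]].
Step i=5: Q has 5 at row 4, column 1; remove 6 from row 4 of P and reverse-bump: 6 enters row 3 and ejects 3; 3 enters row 2 and ejects 2; 2 enters row 1 and ejects 1. So w(5) = 1. P is now [[2, 5], [3], [6]].
Step i=4: Q has 4 at row 1, column 2; remove that cell from P, ejecting 5. So w(4) = 5. P is now [[2], [3], [6]].
Step i=3: Q has 3 at row 3, column 1; remove 6 from row 3 of P and reverse-bump: 6 enters row 2 and ejects 3; 3 enters row 1 and ejects 2. So w(3) = 2. P is now [[3], [6]].
Step i=2: Q has 2 at row 2, column 1; remove 6 from row 2 of P and reverse-bump: 6 enters row 1 and ejects 3. So w(2) = 3. P is now [[6]].
Step i=1: Q has 1 at row 1, column 1; remove that cell from P, ejecting 6. So w(1) = 6. P is now [].

So w = 6 3 2 5 1 4.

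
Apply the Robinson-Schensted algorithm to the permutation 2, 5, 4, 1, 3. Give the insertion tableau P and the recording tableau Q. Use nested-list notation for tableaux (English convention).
P = [[1, 3], [2, 4], [5]], Q = [[1, 2], [3, 5], [4]]

Insert each entry of the permutation into P by Schensted row insertion, recording in Q the position of each new cell.

After inserting 2: P = [[2]].
After inserting 5: P = [[2, 5]].
After inserting 4: P = [[2, 4], [5]].
After inserting 1: P = [[1, 4], [2], [5]].
After inserting 3: P = [[1, 3], [2, 4], [5]].

So P = [[1, 3], [2, 4], [5]], Q = [[1, 2], [3, 5], [4]].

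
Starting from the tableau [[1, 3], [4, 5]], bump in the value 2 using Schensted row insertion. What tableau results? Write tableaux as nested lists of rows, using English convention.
[[1, 2], [3, 5], [4]]

In row 1, 2 replaces 3 (the leftmost entry greater than 2); 3 is bumped to row 2. In row 2, 3 replaces 4 (the leftmost entry greater than 3); 4 is bumped to row 3. 4 starts a new row 3. The new tableau is [[1, 2], [3, 5], [4]].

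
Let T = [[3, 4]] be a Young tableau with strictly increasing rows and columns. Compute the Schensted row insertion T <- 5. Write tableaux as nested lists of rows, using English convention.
[[3, 4, 5]]

5 is larger than every entry of row 1, so it is appended to row 1. The new tableau is [[3, 4, 5]].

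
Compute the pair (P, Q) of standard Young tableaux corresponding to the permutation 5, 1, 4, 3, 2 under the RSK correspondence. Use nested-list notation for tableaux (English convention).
Insert each entry of the permutation into P by Schensted row insertion, recording in Q the position of each new cell.

Insert 5: appended to row 1. P = [[5]], Q = [[1]].
Insert 1: 1 bumps 5 from row 1; 5 starts row 2. P = [[1], [5]], Q = [[1], [2]].
Insert 4: appended to row 1. P = [[1, 4], [5]], Q = [[1, 3], [2]].
Insert 3: 3 bumps 4 from row 1; 4 bumps 5 from row 2; 5 starts row 3. P = [[1, 3], [4], [5]], Q = [[1, 3], [2], [4]].
Insert 2: 2 bumps 3 from row 1; 3 bumps 4 from row 2; 4 bumps 5 from row 3; 5 starts row 4. P = [[1, 2], [3], [4], [5]], Q = [[1, 3], [2], [4], [5]].

So P = [[1, 2], [3], [4], [5]], Q = [[1, 3], [2], [4], [5]].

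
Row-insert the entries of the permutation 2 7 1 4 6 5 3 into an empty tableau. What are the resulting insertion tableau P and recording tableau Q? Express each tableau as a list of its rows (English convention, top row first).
P = [[1, 3, 5], [2, 4], [6], [7]], Q = [[1, 2, 5], [3, 4], [6], [7]]

Insert each entry of the permutation into P by Schensted row insertion, recording in Q the position of each new cell.

Insert 2: appended to row 1. P = [[2]], Q = [[1]].
Insert 7: appended to row 1. P = [[2, 7]], Q = [[1, 2]].
Insert 1: 1 bumps 2 from row 1; 2 starts row 2. P = [[1, 7], [2]], Q = [[1, 2], [3]].
Insert 4: 4 bumps 7 from row 1; 7 appends to row 2. P = [[1, 4], [2, 7]], Q = [[1, 2], [3, 4]].
Insert 6: appended to row 1. P = [[1, 4, 6], [2, 7]], Q = [[1, 2, 5], [3, 4]].
Insert 5: 5 bumps 6 from row 1; 6 bumps 7 from row 2; 7 starts row 3. P = [[1, 4, 5], [2, 6], [7]], Q = [[1, 2, 5], [3, 4], [6]].
Insert 3: 3 bumps 4 from row 1; 4 bumps 6 from row 2; 6 bumps 7 from row 3; 7 starts row 4. P = [[1, 3, 5], [2, 4], [6], [7]], Q = [[1, 2, 5], [3, 4], [6], [7]].

So P = [[1, 3, 5], [2, 4], [6], [7]], Q = [[1, 2, 5], [3, 4], [6], [7]].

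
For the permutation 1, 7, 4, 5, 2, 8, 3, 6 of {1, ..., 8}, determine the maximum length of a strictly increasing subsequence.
4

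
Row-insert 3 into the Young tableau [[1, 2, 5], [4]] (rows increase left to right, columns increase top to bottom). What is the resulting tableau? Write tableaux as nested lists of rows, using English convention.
[[1, 2, 3], [4, 5]]

In row 1, 3 replaces 5 (the leftmost entry greater than 3); 5 is bumped to row 2. 5 is appended to row 2. The new tableau is [[1, 2, 3], [4, 5]].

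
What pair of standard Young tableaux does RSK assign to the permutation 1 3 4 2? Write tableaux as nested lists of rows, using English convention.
Insert each entry of the permutation into P by Schensted row insertion, recording in Q the position of each new cell.

Insert 1: appended to row 1. P = [[1]], Q = [[1]].
Insert 3: appended to row 1. P = [[1, 3]], Q = [[1, 2]].
Insert 4: appended to row 1. P = [[1, 3, 4]], Q = [[1, 2, 3]].
Insert 2: 2 bumps 3 from row 1; 3 starts row 2. P = [[1, 2, 4], [3]], Q = [[1, 2, 3], [4]].

So P = [[1, 2, 4], [3]], Q = [[1, 2, 3], [4]].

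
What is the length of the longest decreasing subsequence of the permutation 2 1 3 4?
2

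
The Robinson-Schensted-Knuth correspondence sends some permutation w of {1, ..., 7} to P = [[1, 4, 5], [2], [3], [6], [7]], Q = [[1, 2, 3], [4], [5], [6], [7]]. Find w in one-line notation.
3 4 7 6 5 2 1

Reverse RSK: for i = n, n-1, ..., 1, locate i in Q, remove the corresponding corner cell from P, and reverse-bump its entry up through P; the value ejected from row 1 is w(i).

So w = 3 4 7 6 5 2 1.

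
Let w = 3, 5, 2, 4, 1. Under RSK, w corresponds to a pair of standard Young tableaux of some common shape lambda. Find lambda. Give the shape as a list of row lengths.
Row-insert each entry into an empty tableau.

After inserting 3: P = [[3]].
After inserting 5: P = [[3, 5]].
After inserting 2: P = [[2, 5], [3]].
After inserting 4: P = [[2, 4], [3, 5]].
After inserting 1: P = [[1, 4], [2, 5], [3]].

The final insertion tableau P = [[1, 4], [2, 5], [3]] has shape [2, 2, 1].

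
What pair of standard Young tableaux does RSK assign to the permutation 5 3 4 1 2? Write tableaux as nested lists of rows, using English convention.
P = [[1, 2], [3, 4], [5]], Q = [[1, 3], [2, 5], [4]]

Insert each entry of the permutation into P by Schensted row insertion, recording in Q the position of each new cell.

Insert 5: appended to row 1. P = [[5]].
Insert 3: 3 bumps 5 from row 1; 5 starts row 2. P = [[3], [5]].
Insert 4: appended to row 1. P = [[3, 4], [5]].
Insert 1: 1 bumps 3 from row 1; 3 bumps 5 from row 2; 5 starts row 3. P = [[1, 4], [3], [5]].
Insert 2: 2 bumps 4 from row 1; 4 appends to row 2. P = [[1, 2], [3, 4], [5]].

So P = [[1, 2], [3, 4], [5]], Q = [[1, 3], [2, 5], [4]].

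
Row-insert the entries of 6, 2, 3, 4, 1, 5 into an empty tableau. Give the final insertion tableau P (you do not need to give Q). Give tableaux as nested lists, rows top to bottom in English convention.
Insert 6: appended to row 1. P = [[6]].
Insert 2: 2 bumps 6 from row 1; 6 starts row 2. P = [[2], [6]].
Insert 3: appended to row 1. P = [[2, 3], [6]].
Insert 4: appended to row 1. P = [[2, 3, 4], [6]].
Insert 1: 1 bumps 2 from row 1; 2 bumps 6 from row 2; 6 starts row 3. P = [[1, 3, 4], [2], [6]].
Insert 5: appended to row 1. P = [[1, 3, 4, 5], [2], [6]].

So P = [[1, 3, 4, 5], [2], [6]].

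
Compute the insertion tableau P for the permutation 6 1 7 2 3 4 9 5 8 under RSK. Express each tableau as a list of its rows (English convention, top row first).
P = [[1, 2, 3, 4, 5, 8], [6, 7, 9]]

Insert 6: appended to row 1. P = [[6]].
Insert 1: 1 bumps 6 from row 1; 6 starts row 2. P = [[1], [6]].
Insert 7: appended to row 1. P = [[1, 7], [6]].
Insert 2: 2 bumps 7 from row 1; 7 appends to row 2. P = [[1, 2], [6, 7]].
Insert 3: appended to row 1. P = [[1, 2, 3], [6, 7]].
Insert 4: appended to row 1. P = [[1, 2, 3, 4], [6, 7]].
Insert 9: appended to row 1. P = [[1, 2, 3, 4, 9], [6, 7]].
Insert 5: 5 bumps 9 from row 1; 9 appends to row 2. P = [[1, 2, 3, 4, 5], [6, 7, 9]].
Insert 8: appended to row 1. P = [[1, 2, 3, 4, 5, 8], [6, 7, 9]].

So P = [[1, 2, 3, 4, 5, 8], [6, 7, 9]].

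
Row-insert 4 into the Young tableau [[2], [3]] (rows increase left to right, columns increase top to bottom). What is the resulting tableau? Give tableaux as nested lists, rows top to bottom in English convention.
[[2, 4], [3]]

4 is larger than every entry of row 1, so it is appended to row 1. The new tableau is [[2, 4], [3]].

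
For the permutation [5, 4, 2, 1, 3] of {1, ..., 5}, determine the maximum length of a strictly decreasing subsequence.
4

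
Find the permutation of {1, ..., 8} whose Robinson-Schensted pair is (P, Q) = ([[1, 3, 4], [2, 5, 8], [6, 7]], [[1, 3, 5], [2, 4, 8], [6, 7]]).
6 2 7 5 8 1 3 4

Reverse RSK: for i = n, n-1, ..., 1, locate i in Q, remove the corresponding corner cell from P, and reverse-bump its entry up through P; the value ejected from row 1 is w(i).

So w = 6 2 7 5 8 1 3 4.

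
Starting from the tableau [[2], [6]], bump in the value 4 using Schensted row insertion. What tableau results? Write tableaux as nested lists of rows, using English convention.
[[2, 4], [6]]

4 is larger than every entry of row 1, so it is appended to row 1. The new tableau is [[2, 4], [6]].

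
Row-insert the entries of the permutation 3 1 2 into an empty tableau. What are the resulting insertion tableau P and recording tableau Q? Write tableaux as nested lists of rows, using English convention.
P = [[1, 2], [3]], Q = [[1, 3], [2]]

Insert each entry of the permutation into P by Schensted row insertion, recording in Q the position of each new cell.

Insert 3: appended to row 1. P = [[3]].
Insert 1: 1 bumps 3 from row 1; 3 starts row 2. P = [[1], [3]].
Insert 2: appended to row 1. P = [[1, 2], [3]].

So P = [[1, 2], [3]], Q = [[1, 3], [2]].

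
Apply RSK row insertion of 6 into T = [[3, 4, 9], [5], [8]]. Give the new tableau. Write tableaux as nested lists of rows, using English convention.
In row 1, 6 replaces 9 (the leftmost entry greater than 6); 9 is bumped to row 2. 9 is appended to row 2. The new tableau is [[3, 4, 6], [5, 9], [8]].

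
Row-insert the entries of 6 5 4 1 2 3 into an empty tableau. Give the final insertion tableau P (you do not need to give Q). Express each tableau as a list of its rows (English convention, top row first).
P = [[1, 2, 3], [4], [5], [6]]

After inserting 6: P = [[6]].
After inserting 5: P = [[5], [6]].
After inserting 4: P = [[4], [5], [6]].
After inserting 1: P = [[1], [4], [5], [6]].
After inserting 2: P = [[1, 2], [4], [5], [6]].
After inserting 3: P = [[1, 2, 3], [4], [5], [6]].

So P = [[1, 2, 3], [4], [5], [6]].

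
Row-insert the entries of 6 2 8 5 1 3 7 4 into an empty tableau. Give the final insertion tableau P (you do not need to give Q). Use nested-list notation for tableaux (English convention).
P = [[1, 3, 4], [2, 5, 7], [6, 8]]

After inserting 6: P = [[6]].
After inserting 2: P = [[2], [6]].
After inserting 8: P = [[2, 8], [6]].
After inserting 5: P = [[2, 5], [6, 8]].
After inserting 1: P = [[1, 5], [2, 8], [6]].
After inserting 3: P = [[1, 3], [2, 5], [6, 8]].
After inserting 7: P = [[1, 3, 7], [2, 5], [6, 8]].
After inserting 4: P = [[1, 3, 4], [2, 5, 7], [6, 8]].

So P = [[1, 3, 4], [2, 5, 7], [6, 8]].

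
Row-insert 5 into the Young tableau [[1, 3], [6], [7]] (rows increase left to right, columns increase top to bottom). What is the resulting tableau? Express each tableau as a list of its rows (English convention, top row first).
[[1, 3, 5], [6], [7]]

5 is larger than every entry of row 1, so it is appended to row 1. The new tableau is [[1, 3, 5], [6], [7]].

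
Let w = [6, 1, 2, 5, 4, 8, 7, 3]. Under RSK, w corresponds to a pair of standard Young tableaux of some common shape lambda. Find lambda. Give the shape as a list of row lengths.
Row-insert each entry into an empty tableau.

After inserting 6: P = [[6]].
After inserting 1: P = [[1], [6]].
After inserting 2: P = [[1, 2], [6]].
After inserting 5: P = [[1, 2, 5], [6]].
After inserting 4: P = [[1, 2, 4], [5], [6]].
After inserting 8: P = [[1, 2, 4, 8], [5], [6]].
After inserting 7: P = [[1, 2, 4, 7], [5, 8], [6]].
After inserting 3: P = [[1, 2, 3, 7], [4, 8], [5], [6]].

The final insertion tableau P = [[1, 2, 3, 7], [4, 8], [5], [6]] has shape [4, 2, 1, 1].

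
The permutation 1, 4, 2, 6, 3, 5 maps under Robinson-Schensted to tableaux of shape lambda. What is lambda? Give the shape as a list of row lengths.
RSK row insertion gives P = [[1, 2, 3, 5], [4, 6]], which has shape [4, 2].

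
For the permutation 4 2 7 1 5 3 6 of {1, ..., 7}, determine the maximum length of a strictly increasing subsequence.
3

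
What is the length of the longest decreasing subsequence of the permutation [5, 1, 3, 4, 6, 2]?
3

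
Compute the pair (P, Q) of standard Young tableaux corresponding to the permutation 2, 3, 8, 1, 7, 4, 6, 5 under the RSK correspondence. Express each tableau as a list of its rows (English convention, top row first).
Insert each entry of the permutation into P by Schensted row insertion, recording in Q the position of each new cell.

Insert 2: appended to row 1. P = [[2]], Q = [[1]].
Insert 3: appended to row 1. P = [[2, 3]], Q = [[1, 2]].
Insert 8: appended to row 1. P = [[2, 3, 8]], Q = [[1, 2, 3]].
Insert 1: 1 bumps 2 from row 1; 2 starts row 2. P = [[1, 3, 8], [2]], Q = [[1, 2, 3], [4]].
Insert 7: 7 bumps 8 from row 1; 8 appends to row 2. P = [[1, 3, 7], [2, 8]], Q = [[1, 2, 3], [4, 5]].
Insert 4: 4 bumps 7 from row 1; 7 bumps 8 from row 2; 8 starts row 3. P = [[1, 3, 4], [2, 7], [8]], Q = [[1, 2, 3], [4, 5], [6]].
Insert 6: appended to row 1. P = [[1, 3, 4, 6], [2, 7], [8]], Q = [[1, 2, 3, 7], [4, 5], [6]].
Insert 5: 5 bumps 6 from row 1; 6 bumps 7 from row 2; 7 bumps 8 from row 3; 8 starts row 4. P = [[1, 3, 4, 5], [2, 6], [7], [8]], Q = [[1, 2, 3, 7], [4, 5], [6], [8]].

So P = [[1, 3, 4, 5], [2, 6], [7], [8]], Q = [[1, 2, 3, 7], [4, 5], [6], [8]].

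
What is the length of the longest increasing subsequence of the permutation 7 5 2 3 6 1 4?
3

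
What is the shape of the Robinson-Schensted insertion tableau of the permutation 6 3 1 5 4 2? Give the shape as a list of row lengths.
RSK row insertion gives P = [[1, 2], [3, 4], [5], [6]], which has shape [2, 2, 1, 1].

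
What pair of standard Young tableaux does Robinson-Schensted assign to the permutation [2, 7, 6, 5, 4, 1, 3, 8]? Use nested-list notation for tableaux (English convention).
Insert each entry of the permutation into P by Schensted row insertion, recording in Q the position of each new cell.

Insert 2: appended to row 1. P = [[2]].
Insert 7: appended to row 1. P = [[2, 7]].
Insert 6: 6 bumps 7 from row 1; 7 starts row 2. P = [[2, 6], [7]].
Insert 5: 5 bumps 6 from row 1; 6 bumps 7 from row 2; 7 starts row 3. P = [[2, 5], [6], [7]].
Insert 4: 4 bumps 5 from row 1; 5 bumps 6 from row 2; 6 bumps 7 from row 3; 7 starts row 4. P = [[2, 4], [5], [6], [7]].
Insert 1: 1 bumps 2 from row 1; 2 bumps 5 from row 2; 5 bumps 6 from row 3; 6 bumps 7 from row 4; 7 starts row 5. P = [[1, 4], [2], [5], [6], [7]].
Insert 3: 3 bumps 4 from row 1; 4 appends to row 2. P = [[1, 3], [2, 4], [5], [6], [7]].
Insert 8: appended to row 1. P = [[1, 3, 8], [2, 4], [5], [6], [7]].

So P = [[1, 3, 8], [2, 4], [5], [6], [7]], Q = [[1, 2, 8], [3, 7], [4], [5], [6]].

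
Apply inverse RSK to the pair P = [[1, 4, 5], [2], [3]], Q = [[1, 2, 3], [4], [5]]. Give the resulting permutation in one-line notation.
Reverse the RSK construction: for i from n down to 1, find the cell of Q containing i, remove the entry at that cell from P, and reverse-bump it up through P; the value ejected from row 1 is w(i).

Step i=5: Q has 5 at row 3, column 1; remove 3 from row 3 of P and reverse-bump: 3 enters row 2 and ejects 2; 2 enters row 1 and ejects 1. So w(5) = 1. P is now [[2, 4, 5], [3]].
Step i=4: Q has 4 at row 2, column 1; remove 3 from row 2 of P and reverse-bump: 3 enters row 1 and ejects 2. So w(4) = 2. P is now [[3, 4, 5]].
Step i=3: Q has 3 at row 1, column 3; remove that cell from P, ejecting 5. So w(3) = 5. P is now [[3, 4]].
Step i=2: Q has 2 at row 1, column 2; remove that cell from P, ejecting 4. So w(2) = 4. P is now [[3]].
Step i=1: Q has 1 at row 1, column 1; remove that cell from P, ejecting 3. So w(1) = 3. P is now [].

So w = 3 4 5 2 1.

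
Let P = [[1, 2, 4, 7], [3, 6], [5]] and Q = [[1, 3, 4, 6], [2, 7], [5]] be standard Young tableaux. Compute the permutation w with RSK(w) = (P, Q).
5 1 3 6 2 7 4

Reverse the RSK construction: for i from n down to 1, find the cell of Q containing i, remove the entry at that cell from P, and reverse-bump it up through P; the value ejected from row 1 is w(i).

Step i=7: Q has 7 at row 2, column 2; remove 6 from row 2 of P and reverse-bump: 6 enters row 1 and ejects 4. So w(7) = 4. P is now [[1, 2, 6, 7], [3], [5]].
Step i=6: Q has 6 at row 1, column 4; remove that cell from P, ejecting 7. So w(6) = 7. P is now [[1, 2, 6], [3], [5]].
Step i=5: Q has 5 at row 3, column 1; remove 5 from row 3 of P and reverse-bump: 5 enters row 2 and ejects 3; 3 enters row 1 and ejects 2. So w(5) = 2. P is now [[1, 3, 6], [5]].
Step i=4: Q has 4 at row 1, column 3; remove that cell from P, ejecting 6. So w(4) = 6. P is now [[1, 3], [5]].
Step i=3: Q has 3 at row 1, column 2; remove that cell from P, ejecting 3. So w(3) = 3. P is now [[1], [5]].
Step i=2: Q has 2 at row 2, column 1; remove 5 from row 2 of P and reverse-bump: 5 enters row 1 and ejects 1. So w(2) = 1. P is now [[5]].
Step i=1: Q has 1 at row 1, column 1; remove that cell from P, ejecting 5. So w(1) = 5. P is now [].

So w = 5 1 3 6 2 7 4.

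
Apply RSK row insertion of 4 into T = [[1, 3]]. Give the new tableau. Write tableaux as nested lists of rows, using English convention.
[[1, 3, 4]]

4 is larger than every entry of row 1, so it is appended to row 1. The new tableau is [[1, 3, 4]].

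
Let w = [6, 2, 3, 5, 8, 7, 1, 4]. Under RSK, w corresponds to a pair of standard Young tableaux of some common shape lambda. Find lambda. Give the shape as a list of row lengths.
[4, 2, 2]

Row-insert each entry into an empty tableau.

After inserting 6: P = [[6]].
After inserting 2: P = [[2], [6]].
After inserting 3: P = [[2, 3], [6]].
After inserting 5: P = [[2, 3, 5], [6]].
After inserting 8: P = [[2, 3, 5, 8], [6]].
After inserting 7: P = [[2, 3, 5, 7], [6, 8]].
After inserting 1: P = [[1, 3, 5, 7], [2, 8], [6]].
After inserting 4: P = [[1, 3, 4, 7], [2, 5], [6, 8]].

The final insertion tableau P = [[1, 3, 4, 7], [2, 5], [6, 8]] has shape [4, 2, 2].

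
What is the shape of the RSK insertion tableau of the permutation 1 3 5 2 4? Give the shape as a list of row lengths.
[3, 2]

Row-insert each entry into an empty tableau.

After inserting 1: P = [[1]].
After inserting 3: P = [[1, 3]].
After inserting 5: P = [[1, 3, 5]].
After inserting 2: P = [[1, 2, 5], [3]].
After inserting 4: P = [[1, 2, 4], [3, 5]].

The final insertion tableau P = [[1, 2, 4], [3, 5]] has shape [3, 2].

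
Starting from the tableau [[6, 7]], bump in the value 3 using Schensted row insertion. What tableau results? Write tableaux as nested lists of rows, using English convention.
[[3, 7], [6]]

In row 1, 3 replaces 6 (the leftmost entry greater than 3); 6 is bumped to row 2. 6 starts a new row 2. The new tableau is [[3, 7], [6]].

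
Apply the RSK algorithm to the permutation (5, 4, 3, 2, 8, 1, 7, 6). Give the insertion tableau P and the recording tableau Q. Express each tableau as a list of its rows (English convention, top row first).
Insert each entry of the permutation into P by Schensted row insertion, recording in Q the position of each new cell.

Insert 5: appended to row 1. P = [[5]].
Insert 4: 4 bumps 5 from row 1; 5 starts row 2. P = [[4], [5]].
Insert 3: 3 bumps 4 from row 1; 4 bumps 5 from row 2; 5 starts row 3. P = [[3], [4], [5]].
Insert 2: 2 bumps 3 from row 1; 3 bumps 4 from row 2; 4 bumps 5 from row 3; 5 starts row 4. P = [[2], [3], [4], [5]].
Insert 8: appended to row 1. P = [[2, 8], [3], [4], [5]].
Insert 1: 1 bumps 2 from row 1; 2 bumps 3 from row 2; 3 bumps 4 from row 3; 4 bumps 5 from row 4; 5 starts row 5. P = [[1, 8], [2], [3], [4], [5]].
Insert 7: 7 bumps 8 from row 1; 8 appends to row 2. P = [[1, 7], [2, 8], [3], [4], [5]].
Insert 6: 6 bumps 7 from row 1; 7 bumps 8 from row 2; 8 appends to row 3. P = [[1, 6], [2, 7], [3, 8], [4], [5]].

So P = [[1, 6], [2, 7], [3, 8], [4], [5]], Q = [[1, 5], [2, 7], [3, 8], [4], [6]].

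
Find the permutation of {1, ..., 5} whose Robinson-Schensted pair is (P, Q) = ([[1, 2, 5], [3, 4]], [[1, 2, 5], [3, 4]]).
Reverse the RSK construction: for i from n down to 1, find the cell of Q containing i, remove the entry at that cell from P, and reverse-bump it up through P; the value ejected from row 1 is w(i).

Step i=5: Q has 5 at row 1, column 3; remove that cell from P, ejecting 5. So w(5) = 5. P is now [[1, 2], [3, 4]].
Step i=4: Q has 4 at row 2, column 2; remove 4 from row 2 of P and reverse-bump: 4 enters row 1 and ejects 2. So w(4) = 2. P is now [[1, 4], [3]].
Step i=3: Q has 3 at row 2, column 1; remove 3 from row 2 of P and reverse-bump: 3 enters row 1 and ejects 1. So w(3) = 1. P is now [[3, 4]].
Step i=2: Q has 2 at row 1, column 2; remove that cell from P, ejecting 4. So w(2) = 4. P is now [[3]].
Step i=1: Q has 1 at row 1, column 1; remove that cell from P, ejecting 3. So w(1) = 3. P is now [].

So w = 3 4 1 2 5.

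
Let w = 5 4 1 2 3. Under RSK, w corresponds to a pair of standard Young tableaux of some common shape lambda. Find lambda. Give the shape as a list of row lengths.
Row-insert each entry into an empty tableau.

After inserting 5: P = [[5]].
After inserting 4: P = [[4], [5]].
After inserting 1: P = [[1], [4], [5]].
After inserting 2: P = [[1, 2], [4], [5]].
After inserting 3: P = [[1, 2, 3], [4], [5]].

The final insertion tableau P = [[1, 2, 3], [4], [5]] has shape [3, 1, 1].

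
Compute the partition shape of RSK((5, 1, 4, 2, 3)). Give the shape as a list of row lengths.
Row-insert each entry into an empty tableau.

After inserting 5: P = [[5]].
After inserting 1: P = [[1], [5]].
After inserting 4: P = [[1, 4], [5]].
After inserting 2: P = [[1, 2], [4], [5]].
After inserting 3: P = [[1, 2, 3], [4], [5]].

The final insertion tableau P = [[1, 2, 3], [4], [5]] has shape [3, 1, 1].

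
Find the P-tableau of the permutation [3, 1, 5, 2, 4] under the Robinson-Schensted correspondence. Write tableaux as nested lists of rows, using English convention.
Insert 3: appended to row 1. P = [[3]].
Insert 1: 1 bumps 3 from row 1; 3 starts row 2. P = [[1], [3]].
Insert 5: appended to row 1. P = [[1, 5], [3]].
Insert 2: 2 bumps 5 from row 1; 5 appends to row 2. P = [[1, 2], [3, 5]].
Insert 4: appended to row 1. P = [[1, 2, 4], [3, 5]].

So P = [[1, 2, 4], [3, 5]].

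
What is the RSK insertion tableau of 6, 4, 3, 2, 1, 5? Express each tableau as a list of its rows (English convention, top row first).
P = [[1, 5], [2], [3], [4], [6]]

Insert 6: appended to row 1. P = [[6]].
Insert 4: 4 bumps 6 from row 1; 6 starts row 2. P = [[4], [6]].
Insert 3: 3 bumps 4 from row 1; 4 bumps 6 from row 2; 6 starts row 3. P = [[3], [4], [6]].
Insert 2: 2 bumps 3 from row 1; 3 bumps 4 from row 2; 4 bumps 6 from row 3; 6 starts row 4. P = [[2], [3], [4], [6]].
Insert 1: 1 bumps 2 from row 1; 2 bumps 3 from row 2; 3 bumps 4 from row 3; 4 bumps 6 from row 4; 6 starts row 5. P = [[1], [2], [3], [4], [6]].
Insert 5: appended to row 1. P = [[1, 5], [2], [3], [4], [6]].

So P = [[1, 5], [2], [3], [4], [6]].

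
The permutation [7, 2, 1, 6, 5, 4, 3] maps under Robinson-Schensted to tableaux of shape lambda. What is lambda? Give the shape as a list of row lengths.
Row-insert each entry into an empty tableau.

After inserting 7: P = [[7]].
After inserting 2: P = [[2], [7]].
After inserting 1: P = [[1], [2], [7]].
After inserting 6: P = [[1, 6], [2], [7]].
After inserting 5: P = [[1, 5], [2, 6], [7]].
After inserting 4: P = [[1, 4], [2, 5], [6], [7]].
After inserting 3: P = [[1, 3], [2, 4], [5], [6], [7]].

The final insertion tableau P = [[1, 3], [2, 4], [5], [6], [7]] has shape [2, 2, 1, 1, 1].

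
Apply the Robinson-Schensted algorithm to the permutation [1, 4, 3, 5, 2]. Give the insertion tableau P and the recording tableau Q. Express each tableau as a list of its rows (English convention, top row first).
Insert each entry of the permutation into P by Schensted row insertion, recording in Q the position of each new cell.

Insert 1: appended to row 1. P = [[1]], Q = [[1]].
Insert 4: appended to row 1. P = [[1, 4]], Q = [[1, 2]].
Insert 3: 3 bumps 4 from row 1; 4 starts row 2. P = [[1, 3], [4]], Q = [[1, 2], [3]].
Insert 5: appended to row 1. P = [[1, 3, 5], [4]], Q = [[1, 2, 4], [3]].
Insert 2: 2 bumps 3 from row 1; 3 bumps 4 from row 2; 4 starts row 3. P = [[1, 2, 5], [3], [4]], Q = [[1, 2, 4], [3], [5]].

So P = [[1, 2, 5], [3], [4]], Q = [[1, 2, 4], [3], [5]].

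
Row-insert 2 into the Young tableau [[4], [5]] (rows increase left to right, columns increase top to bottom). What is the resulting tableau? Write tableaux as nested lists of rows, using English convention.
In row 1, 2 replaces 4 (the leftmost entry greater than 2); 4 is bumped to row 2. In row 2, 4 replaces 5 (the leftmost entry greater than 4); 5 is bumped to row 3. 5 starts a new row 3. The new tableau is [[2], [4], [5]].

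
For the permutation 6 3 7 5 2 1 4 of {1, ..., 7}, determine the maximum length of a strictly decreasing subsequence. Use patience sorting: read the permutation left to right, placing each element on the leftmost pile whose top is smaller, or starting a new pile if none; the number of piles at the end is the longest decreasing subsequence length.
6: new pile. tops = [6]
3: new pile. tops = [6, 3]
7: onto pile 1 (replacing 6). tops = [7, 3]
5: onto pile 2 (replacing 3). tops = [7, 5]
2: new pile. tops = [7, 5, 2]
1: new pile. tops = [7, 5, 2, 1]
4: onto pile 3 (replacing 2). tops = [7, 5, 4, 1]

4 piles, so the longest decreasing subsequence has length 4.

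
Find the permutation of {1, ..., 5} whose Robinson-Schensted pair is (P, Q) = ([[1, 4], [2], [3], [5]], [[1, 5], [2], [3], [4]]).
Reverse the RSK construction: for i from n down to 1, find the cell of Q containing i, remove the entry at that cell from P, and reverse-bump it up through P; the value ejected from row 1 is w(i).

Step i=5: Q has 5 at row 1, column 2; remove that cell from P, ejecting 4. So w(5) = 4. P is now [[1], [2], [3], [5]].
Step i=4: Q has 4 at row 4, column 1; remove 5 from row 4 of P and reverse-bump: 5 enters row 3 and ejects 3; 3 enters row 2 and ejects 2; 2 enters row 1 and ejects 1. So w(4) = 1. P is now [[2], [3], [5]].
Step i=3: Q has 3 at row 3, column 1; remove 5 from row 3 of P and reverse-bump: 5 enters row 2 and ejects 3; 3 enters row 1 and ejects 2. So w(3) = 2. P is now [[3], [5]].
Step i=2: Q has 2 at row 2, column 1; remove 5 from row 2 of P and reverse-bump: 5 enters row 1 and ejects 3. So w(2) = 3. P is now [[5]].
Step i=1: Q has 1 at row 1, column 1; remove that cell from P, ejecting 5. So w(1) = 5. P is now [].

So w = 5 3 2 1 4.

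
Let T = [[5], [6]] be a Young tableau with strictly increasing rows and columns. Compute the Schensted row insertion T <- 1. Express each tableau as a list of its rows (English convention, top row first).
[[1], [5], [6]]

In row 1, 1 replaces 5 (the leftmost entry greater than 1); 5 is bumped to row 2. In row 2, 5 replaces 6 (the leftmost entry greater than 5); 6 is bumped to row 3. 6 starts a new row 3. The new tableau is [[1], [5], [6]].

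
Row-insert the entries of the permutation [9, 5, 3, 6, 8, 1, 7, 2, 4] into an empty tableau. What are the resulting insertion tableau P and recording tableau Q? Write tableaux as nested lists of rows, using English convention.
Insert each entry of the permutation into P by Schensted row insertion, recording in Q the position of each new cell.

Insert 9: appended to row 1. P = [[9]].
Insert 5: 5 bumps 9 from row 1; 9 starts row 2. P = [[5], [9]].
Insert 3: 3 bumps 5 from row 1; 5 bumps 9 from row 2; 9 starts row 3. P = [[3], [5], [9]].
Insert 6: appended to row 1. P = [[3, 6], [5], [9]].
Insert 8: appended to row 1. P = [[3, 6, 8], [5], [9]].
Insert 1: 1 bumps 3 from row 1; 3 bumps 5 from row 2; 5 bumps 9 from row 3; 9 starts row 4. P = [[1, 6, 8], [3], [5], [9]].
Insert 7: 7 bumps 8 from row 1; 8 appends to row 2. P = [[1, 6, 7], [3, 8], [5], [9]].
Insert 2: 2 bumps 6 from row 1; 6 bumps 8 from row 2; 8 appends to row 3. P = [[1, 2, 7], [3, 6], [5, 8], [9]].
Insert 4: 4 bumps 7 from row 1; 7 appends to row 2. P = [[1, 2, 4], [3, 6, 7], [5, 8], [9]].

So P = [[1, 2, 4], [3, 6, 7], [5, 8], [9]], Q = [[1, 4, 5], [2, 7, 9], [3, 8], [6]].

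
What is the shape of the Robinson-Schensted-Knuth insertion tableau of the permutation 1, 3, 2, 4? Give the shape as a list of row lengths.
[3, 1]

Row-insert each entry into an empty tableau.

After inserting 1: P = [[1]].
After inserting 3: P = [[1, 3]].
After inserting 2: P = [[1, 2], [3]].
After inserting 4: P = [[1, 2, 4], [3]].

The final insertion tableau P = [[1, 2, 4], [3]] has shape [3, 1].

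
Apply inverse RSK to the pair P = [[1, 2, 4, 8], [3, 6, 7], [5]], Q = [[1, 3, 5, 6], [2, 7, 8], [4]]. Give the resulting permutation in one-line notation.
Reverse RSK: for i = n, n-1, ..., 1, locate i in Q, remove the corresponding corner cell from P, and reverse-bump its entry up through P; the value ejected from row 1 is w(i).

So w = 5 3 6 1 7 8 2 4.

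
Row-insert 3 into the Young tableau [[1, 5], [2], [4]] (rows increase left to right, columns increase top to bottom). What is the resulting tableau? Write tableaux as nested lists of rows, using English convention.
[[1, 3], [2, 5], [4]]

In row 1, 3 replaces 5 (the leftmost entry greater than 3); 5 is bumped to row 2. 5 is appended to row 2. The new tableau is [[1, 3], [2, 5], [4]].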